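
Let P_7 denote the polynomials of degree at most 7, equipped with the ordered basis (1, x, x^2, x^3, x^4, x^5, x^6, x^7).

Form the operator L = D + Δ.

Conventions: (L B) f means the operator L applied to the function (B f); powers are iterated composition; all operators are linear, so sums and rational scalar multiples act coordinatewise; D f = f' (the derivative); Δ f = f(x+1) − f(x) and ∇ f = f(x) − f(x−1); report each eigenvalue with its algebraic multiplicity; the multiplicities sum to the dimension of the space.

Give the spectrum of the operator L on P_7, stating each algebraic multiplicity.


image of 1: 0
image of x: 2
image of x^2: 4x + 1
image of x^3: 6x^2 + 3x + 1
image of x^4: 8x^3 + 6x^2 + 4x + 1
image of x^5: 10x^4 + 10x^3 + 10x^2 + 5x + 1
image of x^6: 12x^5 + 15x^4 + 20x^3 + 15x^2 + 6x + 1
image of x^7: 14x^6 + 21x^5 + 35x^4 + 35x^3 + 21x^2 + 7x + 1
the matrix is upper triangular; its diagonal is (0, 0, 0, 0, 0, 0, 0, 0)
for a triangular matrix the eigenvalues are the diagonal entries, with algebraic multiplicity their repetition count

λ = 0 (multiplicity 8)


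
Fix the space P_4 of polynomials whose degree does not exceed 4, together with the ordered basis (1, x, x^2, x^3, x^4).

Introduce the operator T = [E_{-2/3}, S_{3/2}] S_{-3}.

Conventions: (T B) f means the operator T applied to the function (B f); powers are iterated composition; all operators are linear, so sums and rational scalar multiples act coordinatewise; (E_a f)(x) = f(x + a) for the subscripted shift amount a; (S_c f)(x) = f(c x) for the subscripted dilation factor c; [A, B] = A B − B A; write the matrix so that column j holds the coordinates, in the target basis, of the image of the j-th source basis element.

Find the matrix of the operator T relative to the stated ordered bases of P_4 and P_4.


image of 1: 0
image of x: 1
image of x^2: -9x + 5
image of x^3: (243/4)x^2 - (135/2)x + 19
image of x^4: -(729/2)x^3 + (1215/2)x^2 - 342x + 65
each image's coordinates form column j of the matrix

the matrix is [[0, 1, 5, 19, 65]; [0, 0, -9, -135/2, -342]; [0, 0, 0, 243/4, 1215/2]; [0, 0, 0, 0, -729/2]; [0, 0, 0, 0, 0]] (rows listed top to bottom)


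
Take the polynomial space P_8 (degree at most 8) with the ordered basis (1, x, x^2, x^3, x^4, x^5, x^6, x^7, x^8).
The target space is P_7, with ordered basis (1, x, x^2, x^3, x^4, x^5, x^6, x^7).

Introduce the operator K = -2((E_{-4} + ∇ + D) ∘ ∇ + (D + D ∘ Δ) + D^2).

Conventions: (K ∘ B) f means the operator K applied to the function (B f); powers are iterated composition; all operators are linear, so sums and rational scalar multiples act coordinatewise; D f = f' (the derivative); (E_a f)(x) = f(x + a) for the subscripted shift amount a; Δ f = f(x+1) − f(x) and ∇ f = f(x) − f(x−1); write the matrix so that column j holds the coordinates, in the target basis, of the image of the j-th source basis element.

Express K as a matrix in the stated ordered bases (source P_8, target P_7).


image of 1: 0
image of x: -4
image of x^2: -8x + 2
image of x^3: -12x^2 + 6x - 110
image of x^4: -16x^3 + 12x^2 - 440x + 694
image of x^5: -20x^4 + 20x^3 - 1100x^2 + 3470x - 4142
image of x^6: -24x^5 + 30x^4 - 2200x^3 + 10410x^2 - 24852x + 22910
image of x^7: -28x^6 + 42x^5 - 3850x^4 + 24290x^3 - 86982x^2 + 160370x - 123230
image of x^8: -32x^7 + 56x^6 - 6160x^5 + 48580x^4 - 231952x^3 + 641480x^2 - 985840x + 649638
each image's coordinates form column j of the matrix

the matrix is [[0, -4, 2, -110, 694, -4142, 22910, -123230, 649638]; [0, 0, -8, 6, -440, 3470, -24852, 160370, -985840]; [0, 0, 0, -12, 12, -1100, 10410, -86982, 641480]; [0, 0, 0, 0, -16, 20, -2200, 24290, -231952]; [0, 0, 0, 0, 0, -20, 30, -3850, 48580]; [0, 0, 0, 0, 0, 0, -24, 42, -6160]; [0, 0, 0, 0, 0, 0, 0, -28, 56]; [0, 0, 0, 0, 0, 0, 0, 0, -32]] (rows listed top to bottom)


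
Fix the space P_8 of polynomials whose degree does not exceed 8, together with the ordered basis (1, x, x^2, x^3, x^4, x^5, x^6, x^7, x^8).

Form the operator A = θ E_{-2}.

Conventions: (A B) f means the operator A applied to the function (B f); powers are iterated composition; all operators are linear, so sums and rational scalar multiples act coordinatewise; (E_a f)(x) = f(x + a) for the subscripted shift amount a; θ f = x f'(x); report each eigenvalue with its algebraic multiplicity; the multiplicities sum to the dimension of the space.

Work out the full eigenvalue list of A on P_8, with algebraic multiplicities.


image of 1: 0
image of x: x
image of x^2: 2x^2 - 4x
image of x^3: 3x^3 - 12x^2 + 12x
image of x^4: 4x^4 - 24x^3 + 48x^2 - 32x
image of x^5: 5x^5 - 40x^4 + 120x^3 - 160x^2 + 80x
image of x^6: 6x^6 - 60x^5 + 240x^4 - 480x^3 + 480x^2 - 192x
image of x^7: 7x^7 - 84x^6 + 420x^5 - 1120x^4 + 1680x^3 - 1344x^2 + 448x
image of x^8: 8x^8 - 112x^7 + 672x^6 - 2240x^5 + 4480x^4 - 5376x^3 + 3584x^2 - 1024x
the matrix is upper triangular; its diagonal is (0, 1, 2, 3, 4, 5, 6, 7, 8)
for a triangular matrix the eigenvalues are the diagonal entries, with algebraic multiplicity their repetition count

λ = 0 (multiplicity 1), λ = 1 (multiplicity 1), λ = 2 (multiplicity 1), λ = 3 (multiplicity 1), λ = 4 (multiplicity 1), λ = 5 (multiplicity 1), λ = 6 (multiplicity 1), λ = 7 (multiplicity 1), λ = 8 (multiplicity 1)


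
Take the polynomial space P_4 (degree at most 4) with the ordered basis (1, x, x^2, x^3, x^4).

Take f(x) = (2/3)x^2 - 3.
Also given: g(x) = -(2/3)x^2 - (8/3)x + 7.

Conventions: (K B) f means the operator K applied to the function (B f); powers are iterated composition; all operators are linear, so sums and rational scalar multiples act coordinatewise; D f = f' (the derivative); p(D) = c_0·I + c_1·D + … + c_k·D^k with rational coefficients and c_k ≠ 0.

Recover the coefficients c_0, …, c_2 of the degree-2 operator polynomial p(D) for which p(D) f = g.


p(D) = -I − 2·D + 3·D^2, i.e. c_0 = -1, c_1 = -2, c_2 = 3

D^0 f = (2/3)x^2 - 3
D^1 f = (4/3)x
D^2 f = 4/3
matching coefficients of g against c_0 f + c_1 Df + … from the top degree down determines the c_i
solution: c_0 = -1, c_1 = -2, c_2 = 3


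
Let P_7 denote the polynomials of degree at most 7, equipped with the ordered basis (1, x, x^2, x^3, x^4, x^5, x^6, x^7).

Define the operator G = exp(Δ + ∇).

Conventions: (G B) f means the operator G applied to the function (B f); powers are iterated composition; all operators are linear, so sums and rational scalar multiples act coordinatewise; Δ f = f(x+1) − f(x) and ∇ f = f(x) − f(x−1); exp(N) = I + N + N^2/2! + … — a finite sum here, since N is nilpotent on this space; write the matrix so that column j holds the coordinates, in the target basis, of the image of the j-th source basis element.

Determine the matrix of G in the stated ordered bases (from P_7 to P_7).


image of 1: 1
image of x: x + 2
image of x^2: x^2 + 4x + 4
image of x^3: x^3 + 6x^2 + 12x + 10
image of x^4: x^4 + 8x^3 + 24x^2 + 40x + 32
image of x^5: x^5 + 10x^4 + 40x^3 + 100x^2 + 160x + 114
image of x^6: x^6 + 12x^5 + 60x^4 + 200x^3 + 480x^2 + 684x + 448
image of x^7: x^7 + 14x^6 + 84x^5 + 350x^4 + 1120x^3 + 2394x^2 + 3136x + 1978
each image's coordinates form column j of the matrix

the matrix is [[1, 2, 4, 10, 32, 114, 448, 1978]; [0, 1, 4, 12, 40, 160, 684, 3136]; [0, 0, 1, 6, 24, 100, 480, 2394]; [0, 0, 0, 1, 8, 40, 200, 1120]; [0, 0, 0, 0, 1, 10, 60, 350]; [0, 0, 0, 0, 0, 1, 12, 84]; [0, 0, 0, 0, 0, 0, 1, 14]; [0, 0, 0, 0, 0, 0, 0, 1]] (rows listed top to bottom)


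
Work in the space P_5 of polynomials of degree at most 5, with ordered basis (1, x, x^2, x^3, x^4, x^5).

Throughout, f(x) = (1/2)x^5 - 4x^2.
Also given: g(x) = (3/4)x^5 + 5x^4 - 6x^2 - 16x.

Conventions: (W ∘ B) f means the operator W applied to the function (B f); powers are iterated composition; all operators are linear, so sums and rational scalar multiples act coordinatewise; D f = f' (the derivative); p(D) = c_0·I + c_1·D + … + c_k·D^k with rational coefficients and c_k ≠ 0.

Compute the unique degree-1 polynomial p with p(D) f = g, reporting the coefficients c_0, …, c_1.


c_0 = 3/2, c_1 = 2

D^0 f = (1/2)x^5 - 4x^2
D^1 f = (5/2)x^4 - 8x
matching coefficients of g against c_0 f + c_1 Df + … from the top degree down determines the c_i
solution: c_0 = 3/2, c_1 = 2


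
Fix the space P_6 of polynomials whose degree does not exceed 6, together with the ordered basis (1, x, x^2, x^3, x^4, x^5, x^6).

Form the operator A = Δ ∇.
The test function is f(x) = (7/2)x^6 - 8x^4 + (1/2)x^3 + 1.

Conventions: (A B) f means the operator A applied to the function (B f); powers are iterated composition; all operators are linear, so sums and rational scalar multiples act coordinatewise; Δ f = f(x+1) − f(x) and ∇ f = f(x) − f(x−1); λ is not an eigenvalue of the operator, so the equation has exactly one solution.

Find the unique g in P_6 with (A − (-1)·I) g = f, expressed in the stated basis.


g(x) = (7/2)x^6 - 113x^4 + (1/2)x^3 + 1251x^2 - 3x - 2282

write g with unknown coordinates in the stated basis and equate coefficients in (A − (-1)·I) g = f
solving from the highest basis element down gives g = (7/2)x^6 - 113x^4 + (1/2)x^3 + 1251x^2 - 3x - 2282
check: A g = 105x^4 - 1251x^2 + 3x + 2283
so A g − (-1)·g = (7/2)x^6 - 8x^4 + (1/2)x^3 + 1 = f ✓


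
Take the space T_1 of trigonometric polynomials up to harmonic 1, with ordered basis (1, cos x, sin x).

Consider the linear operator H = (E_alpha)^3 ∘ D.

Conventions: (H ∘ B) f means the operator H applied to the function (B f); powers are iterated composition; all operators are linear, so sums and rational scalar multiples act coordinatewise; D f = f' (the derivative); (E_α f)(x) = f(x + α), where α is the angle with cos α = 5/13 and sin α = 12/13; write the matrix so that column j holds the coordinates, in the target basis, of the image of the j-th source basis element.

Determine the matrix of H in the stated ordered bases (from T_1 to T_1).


image of 1: 0
image of cos x: (828/2197)cos x + (2035/2197)sin x
image of sin x: -(2035/2197)cos x + (828/2197)sin x
each image's coordinates form column j of the matrix

the matrix is [[0, 0, 0]; [0, 828/2197, -2035/2197]; [0, 2035/2197, 828/2197]] (rows listed top to bottom)


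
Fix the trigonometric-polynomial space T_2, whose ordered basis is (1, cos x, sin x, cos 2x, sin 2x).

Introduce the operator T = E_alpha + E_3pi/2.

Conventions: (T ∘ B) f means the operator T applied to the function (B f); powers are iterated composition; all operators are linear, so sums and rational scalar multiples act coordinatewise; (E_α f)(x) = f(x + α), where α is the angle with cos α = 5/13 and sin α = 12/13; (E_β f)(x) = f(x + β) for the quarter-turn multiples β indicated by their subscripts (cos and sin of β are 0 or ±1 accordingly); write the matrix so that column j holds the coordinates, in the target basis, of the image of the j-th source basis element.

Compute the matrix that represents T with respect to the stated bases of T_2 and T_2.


the matrix is [[2, 0, 0, 0, 0]; [0, 5/13, -1/13, 0, 0]; [0, 1/13, 5/13, 0, 0]; [0, 0, 0, -288/169, 120/169]; [0, 0, 0, -120/169, -288/169]] (rows listed top to bottom)

image of 1: 2
image of cos x: (5/13)cos x + (1/13)sin x
image of sin x: -(1/13)cos x + (5/13)sin x
image of cos 2x: -(288/169)cos 2x - (120/169)sin 2x
image of sin 2x: (120/169)cos 2x - (288/169)sin 2x
each image's coordinates form column j of the matrix


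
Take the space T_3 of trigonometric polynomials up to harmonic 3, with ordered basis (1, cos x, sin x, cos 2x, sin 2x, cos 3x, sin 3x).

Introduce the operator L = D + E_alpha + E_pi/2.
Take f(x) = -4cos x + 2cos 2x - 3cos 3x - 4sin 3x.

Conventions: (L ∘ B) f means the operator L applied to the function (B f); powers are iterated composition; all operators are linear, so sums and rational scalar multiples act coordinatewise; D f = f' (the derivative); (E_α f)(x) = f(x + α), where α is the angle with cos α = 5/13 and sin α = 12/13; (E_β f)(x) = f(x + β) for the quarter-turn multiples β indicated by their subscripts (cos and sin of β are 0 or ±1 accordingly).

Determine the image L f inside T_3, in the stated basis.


D f = 4sin x - 4sin 2x - 12cos 3x + 9sin 3x
E_alpha f = -(20/13)cos x + (48/13)sin x - (238/169)cos 2x - (240/169)sin 2x + (9417/2197)cos 3x + (5656/2197)sin 3x
E_pi/2 f = 4sin x - 2cos 2x + 4cos 3x - 3sin 3x
(D + E_alpha + E_pi/2) f = -(20/13)cos x + (152/13)sin x - (576/169)cos 2x - (916/169)sin 2x - (8159/2197)cos 3x + (18838/2197)sin 3x

the image equals g(x) = -(20/13)cos x + (152/13)sin x - (576/169)cos 2x - (916/169)sin 2x - (8159/2197)cos 3x + (18838/2197)sin 3x


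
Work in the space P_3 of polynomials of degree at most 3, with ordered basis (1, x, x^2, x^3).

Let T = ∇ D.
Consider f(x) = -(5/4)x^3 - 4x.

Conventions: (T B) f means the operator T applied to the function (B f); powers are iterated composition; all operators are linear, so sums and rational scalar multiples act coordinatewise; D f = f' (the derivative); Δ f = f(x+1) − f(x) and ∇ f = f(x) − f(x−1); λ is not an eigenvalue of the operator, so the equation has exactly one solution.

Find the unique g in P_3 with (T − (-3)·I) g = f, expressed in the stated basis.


g(x) = -(5/12)x^3 - (1/2)x - 5/12

write g with unknown coordinates in the stated basis and equate coefficients in (T − (-3)·I) g = f
solving from the highest basis element down gives g = -(5/12)x^3 - (1/2)x - 5/12
check: T g = -(5/2)x + 5/4
so T g − (-3)·g = -(5/4)x^3 - 4x = f ✓


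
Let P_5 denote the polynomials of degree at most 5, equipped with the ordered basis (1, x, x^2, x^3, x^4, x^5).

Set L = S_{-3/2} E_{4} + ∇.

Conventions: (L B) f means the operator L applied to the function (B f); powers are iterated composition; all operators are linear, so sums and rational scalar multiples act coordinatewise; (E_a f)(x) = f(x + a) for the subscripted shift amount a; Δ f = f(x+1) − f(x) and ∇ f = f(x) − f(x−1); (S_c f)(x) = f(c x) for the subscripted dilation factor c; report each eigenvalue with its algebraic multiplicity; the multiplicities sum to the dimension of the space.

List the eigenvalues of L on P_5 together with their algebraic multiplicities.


λ = -243/32 (multiplicity 1), λ = -27/8 (multiplicity 1), λ = -3/2 (multiplicity 1), λ = 1 (multiplicity 1), λ = 9/4 (multiplicity 1), λ = 81/16 (multiplicity 1)

image of 1: 1
image of x: -(3/2)x + 5
image of x^2: (9/4)x^2 - 10x + 15
image of x^3: -(27/8)x^3 + 30x^2 - 75x + 65
image of x^4: (81/16)x^4 - 50x^3 + 210x^2 - 380x + 255
image of x^5: -(243/32)x^5 + (425/4)x^4 - 550x^3 + 1450x^2 - 1925x + 1025
the matrix is upper triangular; its diagonal is (1, -3/2, 9/4, -27/8, 81/16, -243/32)
for a triangular matrix the eigenvalues are the diagonal entries, with algebraic multiplicity their repetition count


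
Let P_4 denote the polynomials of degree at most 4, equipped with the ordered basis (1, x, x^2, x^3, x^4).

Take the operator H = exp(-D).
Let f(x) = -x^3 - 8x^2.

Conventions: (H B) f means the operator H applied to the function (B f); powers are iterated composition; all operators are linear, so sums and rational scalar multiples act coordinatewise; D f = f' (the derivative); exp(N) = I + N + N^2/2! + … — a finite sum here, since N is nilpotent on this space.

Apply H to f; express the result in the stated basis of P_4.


g(x) = -x^3 - 5x^2 + 13x - 7

order-1 term: 3x^2 + 16x
order-2 term: -3x - 8
order-3 term: 1
the series for exp(-D) f terminates at order 3
exp(-D) f = -x^3 - 5x^2 + 13x - 7


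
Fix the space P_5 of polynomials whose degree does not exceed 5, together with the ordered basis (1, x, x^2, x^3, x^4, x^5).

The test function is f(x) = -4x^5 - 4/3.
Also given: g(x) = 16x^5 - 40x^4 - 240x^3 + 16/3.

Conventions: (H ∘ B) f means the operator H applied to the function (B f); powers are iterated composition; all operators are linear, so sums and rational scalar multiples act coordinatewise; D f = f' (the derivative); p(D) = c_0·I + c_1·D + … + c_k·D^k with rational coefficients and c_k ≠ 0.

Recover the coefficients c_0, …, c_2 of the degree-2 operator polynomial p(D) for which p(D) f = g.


c_0 = -4, c_1 = 2, c_2 = 3

D^0 f = -4x^5 - 4/3
D^1 f = -20x^4
D^2 f = -80x^3
matching coefficients of g against c_0 f + c_1 Df + … from the top degree down determines the c_i
solution: c_0 = -4, c_1 = 2, c_2 = 3


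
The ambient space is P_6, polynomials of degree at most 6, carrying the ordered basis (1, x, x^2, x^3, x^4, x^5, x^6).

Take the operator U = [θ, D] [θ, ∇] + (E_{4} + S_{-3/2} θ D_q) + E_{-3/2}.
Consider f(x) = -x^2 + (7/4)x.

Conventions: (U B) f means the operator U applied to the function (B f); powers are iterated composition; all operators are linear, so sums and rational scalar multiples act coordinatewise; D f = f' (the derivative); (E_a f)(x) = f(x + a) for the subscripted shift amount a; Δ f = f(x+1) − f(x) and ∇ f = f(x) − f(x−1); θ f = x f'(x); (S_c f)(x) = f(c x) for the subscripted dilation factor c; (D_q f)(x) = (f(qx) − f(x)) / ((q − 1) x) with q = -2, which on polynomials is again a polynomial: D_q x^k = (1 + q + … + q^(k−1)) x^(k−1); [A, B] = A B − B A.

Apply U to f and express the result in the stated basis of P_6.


g(x) = -2x^2 - 3x - 127/8

∇ f = -2x + 11/4
θ ∇ f = -2x
θ f = -2x^2 + (7/4)x
∇ θ f = -4x + 15/4
[θ, ∇] f = 2x - 15/4
D [θ, ∇] f = 2
θ D [θ, ∇] f = 0
θ [θ, ∇] f = 2x
D θ [θ, ∇] f = 2
[θ, D] [θ, ∇] f = -2
E_{4} f = -x^2 - (25/4)x - 9
D_q f = x + 7/4
θ D_q f = x
S_{-3/2} θ D_q f = -(3/2)x
(E_{4} + S_{-3/2} θ D_q) f = -x^2 - (31/4)x - 9
E_{-3/2} f = -x^2 + (19/4)x - 39/8
([θ, D] [θ, ∇] + (E_{4} + S_{-3/2} θ D_q) + E_{-3/2}) f = -2x^2 - 3x - 127/8


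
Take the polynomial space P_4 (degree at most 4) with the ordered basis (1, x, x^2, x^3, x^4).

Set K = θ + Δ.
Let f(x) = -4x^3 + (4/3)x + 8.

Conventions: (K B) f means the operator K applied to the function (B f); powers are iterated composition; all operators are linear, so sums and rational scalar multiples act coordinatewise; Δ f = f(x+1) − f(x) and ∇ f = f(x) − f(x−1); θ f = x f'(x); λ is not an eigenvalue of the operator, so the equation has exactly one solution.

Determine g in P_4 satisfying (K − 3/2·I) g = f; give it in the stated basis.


g(x) = -(8/3)x^3 + 16x^2 + (136/3)x + 304/9

write g with unknown coordinates in the stated basis and equate coefficients in (K − 3/2·I) g = f
solving from the highest basis element down gives g = -(8/3)x^3 + 16x^2 + (136/3)x + 304/9
check: K g = -8x^3 + 24x^2 + (208/3)x + 176/3
so K g − 3/2·g = -4x^3 + (4/3)x + 8 = f ✓


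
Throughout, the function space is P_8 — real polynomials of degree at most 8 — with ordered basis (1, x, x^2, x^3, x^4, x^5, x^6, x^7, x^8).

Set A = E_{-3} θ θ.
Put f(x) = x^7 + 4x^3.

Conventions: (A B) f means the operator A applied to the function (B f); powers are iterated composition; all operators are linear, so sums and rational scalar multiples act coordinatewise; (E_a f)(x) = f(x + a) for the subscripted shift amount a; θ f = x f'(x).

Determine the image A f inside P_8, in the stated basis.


θ f = 7x^7 + 12x^3
θ θ f = 49x^7 + 36x^3
E_{-3} θ θ f = 49x^7 - 1029x^6 + 9261x^5 - 46305x^4 + 138951x^3 - 250371x^2 + 251019x - 108135

the image equals g(x) = 49x^7 - 1029x^6 + 9261x^5 - 46305x^4 + 138951x^3 - 250371x^2 + 251019x - 108135


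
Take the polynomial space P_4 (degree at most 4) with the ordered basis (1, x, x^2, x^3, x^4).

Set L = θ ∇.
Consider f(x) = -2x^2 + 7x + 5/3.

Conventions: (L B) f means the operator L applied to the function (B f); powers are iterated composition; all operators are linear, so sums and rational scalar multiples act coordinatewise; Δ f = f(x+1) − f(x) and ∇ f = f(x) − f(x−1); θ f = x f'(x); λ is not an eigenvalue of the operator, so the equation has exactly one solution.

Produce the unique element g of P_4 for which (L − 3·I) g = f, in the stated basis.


write g with unknown coordinates in the stated basis and equate coefficients in (L − 3·I) g = f
solving from the highest basis element down gives g = (2/3)x^2 - (17/9)x - 5/9
check: L g = (4/3)x
so L g − 3·g = -2x^2 + 7x + 5/3 = f ✓

the result is g(x) = (2/3)x^2 - (17/9)x - 5/9


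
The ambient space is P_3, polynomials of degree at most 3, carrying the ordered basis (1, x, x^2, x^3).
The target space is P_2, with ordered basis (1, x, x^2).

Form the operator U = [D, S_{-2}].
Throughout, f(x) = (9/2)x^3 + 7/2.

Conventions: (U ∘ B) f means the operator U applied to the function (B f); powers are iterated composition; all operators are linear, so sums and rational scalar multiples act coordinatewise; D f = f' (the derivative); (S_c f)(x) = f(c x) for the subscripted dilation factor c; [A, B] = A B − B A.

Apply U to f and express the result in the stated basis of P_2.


S_{-2} f = -36x^3 + 7/2
D S_{-2} f = -108x^2
D f = (27/2)x^2
S_{-2} D f = 54x^2
[D, S_{-2}] f = -162x^2

the image equals g(x) = -162x^2


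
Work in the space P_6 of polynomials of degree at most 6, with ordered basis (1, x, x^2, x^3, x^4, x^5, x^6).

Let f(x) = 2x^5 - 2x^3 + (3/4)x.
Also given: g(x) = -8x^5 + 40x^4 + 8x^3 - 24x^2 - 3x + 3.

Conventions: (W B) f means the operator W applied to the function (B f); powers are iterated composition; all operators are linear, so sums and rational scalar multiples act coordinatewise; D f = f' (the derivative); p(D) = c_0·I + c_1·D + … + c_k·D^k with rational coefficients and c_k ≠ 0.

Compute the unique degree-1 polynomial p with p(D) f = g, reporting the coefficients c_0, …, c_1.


D^0 f = 2x^5 - 2x^3 + (3/4)x
D^1 f = 10x^4 - 6x^2 + 3/4
matching coefficients of g against c_0 f + c_1 Df + … from the top degree down determines the c_i
solution: c_0 = -4, c_1 = 4

p(D) = -4·I + 4·D, i.e. c_0 = -4, c_1 = 4


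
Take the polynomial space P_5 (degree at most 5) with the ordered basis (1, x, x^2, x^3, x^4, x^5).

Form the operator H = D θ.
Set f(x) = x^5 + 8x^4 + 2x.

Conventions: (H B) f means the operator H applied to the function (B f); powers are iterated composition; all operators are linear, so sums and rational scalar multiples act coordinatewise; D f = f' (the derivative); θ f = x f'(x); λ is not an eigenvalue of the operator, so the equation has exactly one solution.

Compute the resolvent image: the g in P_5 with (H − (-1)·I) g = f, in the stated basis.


g(x) = x^5 - 17x^4 + 272x^3 - 2448x^2 + 9794x - 9794

write g with unknown coordinates in the stated basis and equate coefficients in (H − (-1)·I) g = f
solving from the highest basis element down gives g = x^5 - 17x^4 + 272x^3 - 2448x^2 + 9794x - 9794
check: H g = 25x^4 - 272x^3 + 2448x^2 - 9792x + 9794
so H g − (-1)·g = x^5 + 8x^4 + 2x = f ✓


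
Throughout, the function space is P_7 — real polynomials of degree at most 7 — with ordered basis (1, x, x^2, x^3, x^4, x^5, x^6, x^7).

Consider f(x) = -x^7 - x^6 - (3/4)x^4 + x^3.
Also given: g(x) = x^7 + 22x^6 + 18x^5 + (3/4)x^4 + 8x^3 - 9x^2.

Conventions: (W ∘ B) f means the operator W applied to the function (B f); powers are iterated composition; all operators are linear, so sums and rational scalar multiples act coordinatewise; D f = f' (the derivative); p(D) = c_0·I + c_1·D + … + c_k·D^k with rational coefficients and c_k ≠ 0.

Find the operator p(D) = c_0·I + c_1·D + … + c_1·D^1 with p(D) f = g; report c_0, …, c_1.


c_0 = -1, c_1 = -3

D^0 f = -x^7 - x^6 - (3/4)x^4 + x^3
D^1 f = -7x^6 - 6x^5 - 3x^3 + 3x^2
matching coefficients of g against c_0 f + c_1 Df + … from the top degree down determines the c_i
solution: c_0 = -1, c_1 = -3


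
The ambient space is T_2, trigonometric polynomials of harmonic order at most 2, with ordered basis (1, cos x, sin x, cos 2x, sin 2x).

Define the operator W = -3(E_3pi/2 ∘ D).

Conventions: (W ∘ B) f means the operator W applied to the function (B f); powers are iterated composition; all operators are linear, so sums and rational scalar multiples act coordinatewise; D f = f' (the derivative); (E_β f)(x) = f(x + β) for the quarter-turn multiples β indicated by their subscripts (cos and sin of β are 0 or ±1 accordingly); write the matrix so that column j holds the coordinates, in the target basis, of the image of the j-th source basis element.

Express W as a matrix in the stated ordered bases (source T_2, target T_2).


image of 1: 0
image of cos x: -3cos x
image of sin x: -3sin x
image of cos 2x: -6sin 2x
image of sin 2x: 6cos 2x
each image's coordinates form column j of the matrix

the matrix is [[0, 0, 0, 0, 0]; [0, -3, 0, 0, 0]; [0, 0, -3, 0, 0]; [0, 0, 0, 0, 6]; [0, 0, 0, -6, 0]] (rows listed top to bottom)


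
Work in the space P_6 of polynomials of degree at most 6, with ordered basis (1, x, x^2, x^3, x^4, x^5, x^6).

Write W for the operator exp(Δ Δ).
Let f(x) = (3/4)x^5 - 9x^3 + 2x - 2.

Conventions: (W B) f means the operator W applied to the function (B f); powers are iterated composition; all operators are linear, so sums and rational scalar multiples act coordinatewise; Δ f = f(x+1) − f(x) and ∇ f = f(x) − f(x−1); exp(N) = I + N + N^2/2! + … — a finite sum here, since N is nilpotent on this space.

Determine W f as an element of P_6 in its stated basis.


order-1 term: 15x^3 + 45x^2 - (3/2)x - 63/2
order-2 term: 45x + 90
the series for exp(Δ Δ) f terminates at order 2
exp(Δ Δ) f = (3/4)x^5 + 6x^3 + 45x^2 + (91/2)x + 113/2

g(x) = (3/4)x^5 + 6x^3 + 45x^2 + (91/2)x + 113/2


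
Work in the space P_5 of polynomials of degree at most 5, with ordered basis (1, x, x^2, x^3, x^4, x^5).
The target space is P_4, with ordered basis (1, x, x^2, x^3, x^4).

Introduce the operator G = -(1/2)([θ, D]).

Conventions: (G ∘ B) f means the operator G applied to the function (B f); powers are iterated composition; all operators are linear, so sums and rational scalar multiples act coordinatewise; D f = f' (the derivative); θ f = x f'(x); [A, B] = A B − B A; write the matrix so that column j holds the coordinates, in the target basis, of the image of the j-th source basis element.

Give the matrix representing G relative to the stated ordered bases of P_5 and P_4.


the matrix is [[0, 1/2, 0, 0, 0, 0]; [0, 0, 1, 0, 0, 0]; [0, 0, 0, 3/2, 0, 0]; [0, 0, 0, 0, 2, 0]; [0, 0, 0, 0, 0, 5/2]] (rows listed top to bottom)

image of 1: 0
image of x: 1/2
image of x^2: x
image of x^3: (3/2)x^2
image of x^4: 2x^3
image of x^5: (5/2)x^4
each image's coordinates form column j of the matrix


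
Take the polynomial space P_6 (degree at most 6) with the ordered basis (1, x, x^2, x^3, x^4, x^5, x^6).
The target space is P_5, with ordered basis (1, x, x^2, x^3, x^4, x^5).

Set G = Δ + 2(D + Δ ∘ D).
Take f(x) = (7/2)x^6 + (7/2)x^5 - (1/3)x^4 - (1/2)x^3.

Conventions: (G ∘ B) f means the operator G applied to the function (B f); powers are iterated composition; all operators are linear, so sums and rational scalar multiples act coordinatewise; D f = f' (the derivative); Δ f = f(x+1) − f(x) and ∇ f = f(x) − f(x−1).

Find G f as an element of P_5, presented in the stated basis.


Δ f = 21x^5 + 70x^4 + (311/3)x^3 + 84x^2 + (107/3)x + 37/6
D f = 21x^5 + (35/2)x^4 - (4/3)x^3 - (3/2)x^2
D f = 21x^5 + (35/2)x^4 - (4/3)x^3 - (3/2)x^2
Δ D f = 105x^4 + 280x^3 + 311x^2 + 168x + 107/3
(D + Δ ∘ D) f = 21x^5 + (245/2)x^4 + (836/3)x^3 + (619/2)x^2 + 168x + 107/3
(2(D + Δ ∘ D)) f = 42x^5 + 245x^4 + (1672/3)x^3 + 619x^2 + 336x + 214/3
(Δ + 2(D + Δ ∘ D)) f = 63x^5 + 315x^4 + 661x^3 + 703x^2 + (1115/3)x + 155/2

the image equals g(x) = 63x^5 + 315x^4 + 661x^3 + 703x^2 + (1115/3)x + 155/2


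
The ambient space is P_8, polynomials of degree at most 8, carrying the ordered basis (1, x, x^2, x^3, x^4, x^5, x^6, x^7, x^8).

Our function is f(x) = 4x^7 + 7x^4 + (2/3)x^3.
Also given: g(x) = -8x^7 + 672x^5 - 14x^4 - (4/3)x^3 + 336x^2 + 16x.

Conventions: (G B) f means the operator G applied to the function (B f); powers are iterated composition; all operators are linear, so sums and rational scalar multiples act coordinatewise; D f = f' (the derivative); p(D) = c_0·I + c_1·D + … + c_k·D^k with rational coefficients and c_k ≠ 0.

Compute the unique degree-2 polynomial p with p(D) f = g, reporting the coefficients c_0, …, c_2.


c_0 = -2, c_1 = 0, c_2 = 4

D^0 f = 4x^7 + 7x^4 + (2/3)x^3
D^1 f = 28x^6 + 28x^3 + 2x^2
D^2 f = 168x^5 + 84x^2 + 4x
matching coefficients of g against c_0 f + c_1 Df + … from the top degree down determines the c_i
solution: c_0 = -2, c_1 = 0, c_2 = 4


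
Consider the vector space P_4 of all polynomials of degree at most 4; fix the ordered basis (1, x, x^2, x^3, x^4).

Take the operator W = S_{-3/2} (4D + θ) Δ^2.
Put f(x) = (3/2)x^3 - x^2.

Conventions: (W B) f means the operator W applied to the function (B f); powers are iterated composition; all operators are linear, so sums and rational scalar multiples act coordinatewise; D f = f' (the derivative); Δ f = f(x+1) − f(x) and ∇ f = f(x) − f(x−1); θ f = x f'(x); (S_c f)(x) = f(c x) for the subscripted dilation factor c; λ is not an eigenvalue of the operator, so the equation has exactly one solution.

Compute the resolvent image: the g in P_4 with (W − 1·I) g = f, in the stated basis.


write g with unknown coordinates in the stated basis and equate coefficients in (W − 1·I) g = f
solving from the highest basis element down gives g = -(3/2)x^3 + x^2 + (27/2)x - 36
check: W g = (27/2)x - 36
so W g − 1·g = (3/2)x^3 - x^2 = f ✓

the image equals g(x) = -(3/2)x^3 + x^2 + (27/2)x - 36


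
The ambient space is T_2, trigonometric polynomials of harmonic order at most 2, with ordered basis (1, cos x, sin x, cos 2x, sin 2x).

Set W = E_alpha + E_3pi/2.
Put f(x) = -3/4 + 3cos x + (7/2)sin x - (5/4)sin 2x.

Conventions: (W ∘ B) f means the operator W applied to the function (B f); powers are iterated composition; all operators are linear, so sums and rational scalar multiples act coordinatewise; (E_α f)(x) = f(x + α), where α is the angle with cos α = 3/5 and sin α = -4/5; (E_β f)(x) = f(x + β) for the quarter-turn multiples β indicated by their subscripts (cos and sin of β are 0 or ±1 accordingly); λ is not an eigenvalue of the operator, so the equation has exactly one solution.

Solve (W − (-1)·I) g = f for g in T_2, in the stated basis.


write g with unknown coordinates in the stated basis and equate coefficients in (W − (-1)·I) g = f
solving from the highest basis element down gives g = -1/4 + (111/58)cos x + (1/29)sin x - (6/5)cos 2x + (7/20)sin 2x
check: W g = -1/2 + (63/58)cos x + (201/58)sin x + (6/5)cos 2x - (8/5)sin 2x
so W g − (-1)·g = -3/4 + 3cos x + (7/2)sin x - (5/4)sin 2x = f ✓

g(x) = -1/4 + (111/58)cos x + (1/29)sin x - (6/5)cos 2x + (7/20)sin 2x


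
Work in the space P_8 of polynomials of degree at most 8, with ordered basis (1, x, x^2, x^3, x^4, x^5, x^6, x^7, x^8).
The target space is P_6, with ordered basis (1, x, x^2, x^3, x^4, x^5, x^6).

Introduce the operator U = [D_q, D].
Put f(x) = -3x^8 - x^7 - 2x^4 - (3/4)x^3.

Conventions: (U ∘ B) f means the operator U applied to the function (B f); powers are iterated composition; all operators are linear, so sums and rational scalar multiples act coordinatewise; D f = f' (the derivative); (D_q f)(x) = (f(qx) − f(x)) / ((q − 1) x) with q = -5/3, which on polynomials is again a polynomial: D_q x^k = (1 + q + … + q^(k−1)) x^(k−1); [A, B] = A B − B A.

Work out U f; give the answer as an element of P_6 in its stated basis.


D f = -24x^7 - 7x^6 - 8x^3 - (9/4)x^2
D_q D f = -(80312/243)x^6 + (13034/243)x^5 - (152/9)x^2 + (3/2)x
D_q f = (48008/729)x^7 - (10039/729)x^6 + (136/27)x^3 - (19/12)x^2
D D_q f = (336056/729)x^6 - (20078/243)x^5 + (136/9)x^2 - (19/6)x
[D_q, D] f = -(576992/729)x^6 + (33112/243)x^5 - 32x^2 + (14/3)x

g(x) = -(576992/729)x^6 + (33112/243)x^5 - 32x^2 + (14/3)x


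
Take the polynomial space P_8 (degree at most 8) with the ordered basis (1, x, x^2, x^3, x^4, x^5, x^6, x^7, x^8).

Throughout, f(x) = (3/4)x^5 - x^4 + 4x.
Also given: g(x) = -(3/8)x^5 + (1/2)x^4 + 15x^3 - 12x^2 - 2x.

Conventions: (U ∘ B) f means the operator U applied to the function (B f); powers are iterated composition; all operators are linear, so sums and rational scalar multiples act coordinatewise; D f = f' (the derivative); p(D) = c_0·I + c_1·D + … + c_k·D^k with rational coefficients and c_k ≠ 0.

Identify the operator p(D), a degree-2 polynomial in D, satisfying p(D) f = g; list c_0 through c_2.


c_0 = -1/2, c_1 = 0, c_2 = 1

D^0 f = (3/4)x^5 - x^4 + 4x
D^1 f = (15/4)x^4 - 4x^3 + 4
D^2 f = 15x^3 - 12x^2
matching coefficients of g against c_0 f + c_1 Df + … from the top degree down determines the c_i
solution: c_0 = -1/2, c_1 = 0, c_2 = 1


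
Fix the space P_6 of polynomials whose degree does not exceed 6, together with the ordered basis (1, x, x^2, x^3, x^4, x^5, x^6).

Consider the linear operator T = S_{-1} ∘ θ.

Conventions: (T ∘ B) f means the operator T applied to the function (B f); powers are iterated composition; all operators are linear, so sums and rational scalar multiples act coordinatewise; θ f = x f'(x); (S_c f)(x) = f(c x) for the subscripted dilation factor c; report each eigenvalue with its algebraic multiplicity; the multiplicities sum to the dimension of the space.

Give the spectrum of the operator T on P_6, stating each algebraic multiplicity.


λ = -5 (multiplicity 1), λ = -3 (multiplicity 1), λ = -1 (multiplicity 1), λ = 0 (multiplicity 1), λ = 2 (multiplicity 1), λ = 4 (multiplicity 1), λ = 6 (multiplicity 1)

image of 1: 0
image of x: -x
image of x^2: 2x^2
image of x^3: -3x^3
image of x^4: 4x^4
image of x^5: -5x^5
image of x^6: 6x^6
the matrix is upper triangular; its diagonal is (0, -1, 2, -3, 4, -5, 6)
for a triangular matrix the eigenvalues are the diagonal entries, with algebraic multiplicity their repetition count


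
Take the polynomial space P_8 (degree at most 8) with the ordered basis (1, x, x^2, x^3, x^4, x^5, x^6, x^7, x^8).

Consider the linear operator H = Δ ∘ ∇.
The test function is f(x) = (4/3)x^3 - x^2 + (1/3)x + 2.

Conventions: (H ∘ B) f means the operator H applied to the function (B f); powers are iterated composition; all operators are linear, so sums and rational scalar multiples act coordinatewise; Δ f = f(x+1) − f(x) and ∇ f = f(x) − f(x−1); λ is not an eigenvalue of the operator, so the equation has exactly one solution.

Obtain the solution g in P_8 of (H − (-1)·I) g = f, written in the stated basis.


the result is g(x) = (4/3)x^3 - x^2 - (23/3)x + 4

write g with unknown coordinates in the stated basis and equate coefficients in (H − (-1)·I) g = f
solving from the highest basis element down gives g = (4/3)x^3 - x^2 - (23/3)x + 4
check: H g = 8x - 2
so H g − (-1)·g = (4/3)x^3 - x^2 + (1/3)x + 2 = f ✓


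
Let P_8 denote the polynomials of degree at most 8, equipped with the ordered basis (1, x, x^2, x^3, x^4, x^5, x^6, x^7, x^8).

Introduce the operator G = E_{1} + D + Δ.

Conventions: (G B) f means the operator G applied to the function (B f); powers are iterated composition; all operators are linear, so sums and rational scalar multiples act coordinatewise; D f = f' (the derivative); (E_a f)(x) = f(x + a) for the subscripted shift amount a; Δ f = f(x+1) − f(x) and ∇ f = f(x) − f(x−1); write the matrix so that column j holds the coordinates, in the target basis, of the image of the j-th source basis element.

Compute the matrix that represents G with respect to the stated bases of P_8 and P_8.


image of 1: 1
image of x: x + 3
image of x^2: x^2 + 6x + 2
image of x^3: x^3 + 9x^2 + 6x + 2
image of x^4: x^4 + 12x^3 + 12x^2 + 8x + 2
image of x^5: x^5 + 15x^4 + 20x^3 + 20x^2 + 10x + 2
image of x^6: x^6 + 18x^5 + 30x^4 + 40x^3 + 30x^2 + 12x + 2
image of x^7: x^7 + 21x^6 + 42x^5 + 70x^4 + 70x^3 + 42x^2 + 14x + 2
image of x^8: x^8 + 24x^7 + 56x^6 + 112x^5 + 140x^4 + 112x^3 + 56x^2 + 16x + 2
each image's coordinates form column j of the matrix

the matrix is [[1, 3, 2, 2, 2, 2, 2, 2, 2]; [0, 1, 6, 6, 8, 10, 12, 14, 16]; [0, 0, 1, 9, 12, 20, 30, 42, 56]; [0, 0, 0, 1, 12, 20, 40, 70, 112]; [0, 0, 0, 0, 1, 15, 30, 70, 140]; [0, 0, 0, 0, 0, 1, 18, 42, 112]; [0, 0, 0, 0, 0, 0, 1, 21, 56]; [0, 0, 0, 0, 0, 0, 0, 1, 24]; [0, 0, 0, 0, 0, 0, 0, 0, 1]] (rows listed top to bottom)


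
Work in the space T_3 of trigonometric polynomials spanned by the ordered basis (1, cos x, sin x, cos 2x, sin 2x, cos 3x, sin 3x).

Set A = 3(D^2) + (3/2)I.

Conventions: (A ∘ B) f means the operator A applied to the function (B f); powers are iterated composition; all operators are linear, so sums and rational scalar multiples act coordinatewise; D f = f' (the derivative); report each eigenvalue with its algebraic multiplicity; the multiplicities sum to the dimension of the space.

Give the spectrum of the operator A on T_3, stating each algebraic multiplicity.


λ = -51/2 (multiplicity 2), λ = -21/2 (multiplicity 2), λ = -3/2 (multiplicity 2), λ = 3/2 (multiplicity 1)

image of 1: 3/2
image of cos x: -(3/2)cos x
image of sin x: -(3/2)sin x
image of cos 2x: -(21/2)cos 2x
image of sin 2x: -(21/2)sin 2x
image of cos 3x: -(51/2)cos 3x
image of sin 3x: -(51/2)sin 3x
the matrix is diagonal; its diagonal is (3/2, -3/2, -3/2, -21/2, -21/2, -51/2, -51/2)
for a triangular matrix the eigenvalues are the diagonal entries, with algebraic multiplicity their repetition count


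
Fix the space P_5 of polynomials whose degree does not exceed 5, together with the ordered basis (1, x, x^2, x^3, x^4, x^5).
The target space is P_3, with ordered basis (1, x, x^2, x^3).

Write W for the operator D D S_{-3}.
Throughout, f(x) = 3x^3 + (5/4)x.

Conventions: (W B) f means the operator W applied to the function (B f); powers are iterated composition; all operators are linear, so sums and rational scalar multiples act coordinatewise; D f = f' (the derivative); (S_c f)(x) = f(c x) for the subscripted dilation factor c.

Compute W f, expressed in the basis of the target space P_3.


g(x) = -486x

S_{-3} f = -81x^3 - (15/4)x
D S_{-3} f = -243x^2 - 15/4
D D S_{-3} f = -486x


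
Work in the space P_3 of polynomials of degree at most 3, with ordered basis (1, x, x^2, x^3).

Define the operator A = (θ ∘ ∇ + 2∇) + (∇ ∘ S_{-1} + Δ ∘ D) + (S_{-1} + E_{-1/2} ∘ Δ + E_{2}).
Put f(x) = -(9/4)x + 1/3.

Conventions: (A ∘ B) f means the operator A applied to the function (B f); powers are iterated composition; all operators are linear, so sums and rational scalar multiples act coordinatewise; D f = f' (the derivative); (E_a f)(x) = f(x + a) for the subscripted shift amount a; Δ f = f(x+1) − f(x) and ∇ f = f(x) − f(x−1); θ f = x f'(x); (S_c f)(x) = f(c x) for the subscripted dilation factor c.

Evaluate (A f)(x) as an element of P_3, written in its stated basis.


g(x) = -25/3

∇ f = -9/4
θ ∇ f = 0
∇ f = -9/4
(2∇) f = -9/2
(θ ∘ ∇ + 2∇) f = -9/2
S_{-1} f = (9/4)x + 1/3
∇ S_{-1} f = 9/4
D f = -9/4
Δ D f = 0
(∇ ∘ S_{-1} + Δ ∘ D) f = 9/4
S_{-1} f = (9/4)x + 1/3
Δ f = -9/4
E_{-1/2} Δ f = -9/4
E_{2} f = -(9/4)x - 25/6
(S_{-1} + E_{-1/2} ∘ Δ + E_{2}) f = -73/12
((θ ∘ ∇ + 2∇) + (∇ ∘ S_{-1} + Δ ∘ D) + (S_{-1} + E_{-1/2} ∘ Δ + E_{2})) f = -25/3


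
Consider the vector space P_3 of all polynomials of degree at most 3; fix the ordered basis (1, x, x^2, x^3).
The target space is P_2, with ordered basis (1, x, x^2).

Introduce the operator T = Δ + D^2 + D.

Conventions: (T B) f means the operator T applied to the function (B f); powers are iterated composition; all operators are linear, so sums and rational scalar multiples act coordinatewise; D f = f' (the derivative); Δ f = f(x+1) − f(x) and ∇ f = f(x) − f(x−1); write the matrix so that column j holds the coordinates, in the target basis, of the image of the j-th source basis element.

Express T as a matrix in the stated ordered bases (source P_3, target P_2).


the matrix is [[0, 2, 3, 1]; [0, 0, 4, 9]; [0, 0, 0, 6]] (rows listed top to bottom)

image of 1: 0
image of x: 2
image of x^2: 4x + 3
image of x^3: 6x^2 + 9x + 1
each image's coordinates form column j of the matrix


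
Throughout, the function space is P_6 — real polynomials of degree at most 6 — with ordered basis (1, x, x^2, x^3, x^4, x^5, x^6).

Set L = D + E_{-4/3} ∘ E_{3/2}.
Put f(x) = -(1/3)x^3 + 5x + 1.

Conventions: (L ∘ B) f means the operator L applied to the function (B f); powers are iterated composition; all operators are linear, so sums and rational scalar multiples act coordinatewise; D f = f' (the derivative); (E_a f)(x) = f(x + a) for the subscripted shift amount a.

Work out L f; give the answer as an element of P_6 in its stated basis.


the result is g(x) = -(1/3)x^3 - (7/6)x^2 + (179/36)x + 4427/648

D f = -x^2 + 5
E_{3/2} f = -(1/3)x^3 - (3/2)x^2 + (11/4)x + 59/8
E_{-4/3} E_{3/2} f = -(1/3)x^3 - (1/6)x^2 + (179/36)x + 1187/648
(D + E_{-4/3} ∘ E_{3/2}) f = -(1/3)x^3 - (7/6)x^2 + (179/36)x + 4427/648
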